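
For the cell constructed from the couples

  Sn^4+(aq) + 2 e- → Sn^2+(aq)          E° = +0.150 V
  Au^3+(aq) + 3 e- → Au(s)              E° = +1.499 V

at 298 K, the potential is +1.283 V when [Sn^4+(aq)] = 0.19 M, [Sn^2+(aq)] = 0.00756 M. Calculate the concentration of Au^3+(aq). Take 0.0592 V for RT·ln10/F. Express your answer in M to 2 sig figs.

0.057 M

With Au³⁺/Au at the cathode and Sn⁴⁺/Sn²⁺ at the anode, E°cell = +1.499 − (+0.150) = +1.349 V (n = 6).
Since E = E° − (0.0592/n)·log Q, log Q = n(E° − E)/0.0592 = 6.689.
Balancing electrons gives 2 Au^3+(aq) + 3 Sn^2+(aq) → 2 Au(s) + 3 Sn^4+(aq); thus Q = [Sn^4+(aq)]^3 / ([Au^3+(aq)]^2·[Sn^2+(aq)]^3).
Solving for the unknown gives log [Au^3+(aq)] = −1.244, so [Au^3+(aq)] ≈ 0.057 M.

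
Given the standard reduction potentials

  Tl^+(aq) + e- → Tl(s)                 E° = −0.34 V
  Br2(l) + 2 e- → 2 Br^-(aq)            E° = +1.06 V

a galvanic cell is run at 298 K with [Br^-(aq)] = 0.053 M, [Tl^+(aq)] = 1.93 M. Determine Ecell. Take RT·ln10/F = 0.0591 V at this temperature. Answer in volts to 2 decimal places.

+1.46 V

Since E°(Br₂/Br⁻) > E°(Tl⁺/Tl), Br₂/Br⁻ serves as the cathode.
The standard potential is +1.06 − (−0.34) = +1.40 V and the balanced reaction transfers n = 2 electrons.
Balancing gives Br2(l) + 2 Tl(s) → 2 Br^-(aq) + 2 Tl^+(aq); hence Q = [Br^-(aq)]^2·[Tl^+(aq)]^2 = 0.0105 (log Q = −1.980).
Applying E = E° − (RT ln10/nF)·log Q gives +1.40 − (0.0591/2)(−1.980) = +1.46 V.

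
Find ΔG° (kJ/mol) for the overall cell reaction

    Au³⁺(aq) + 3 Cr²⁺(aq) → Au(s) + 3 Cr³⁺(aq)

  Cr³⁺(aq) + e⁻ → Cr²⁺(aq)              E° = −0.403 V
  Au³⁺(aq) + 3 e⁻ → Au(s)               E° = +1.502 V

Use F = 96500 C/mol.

−551 kJ/mol

In the reaction as written Au³⁺(aq) is reduced, so the Au³⁺/Au couple is the cathode and Cr³⁺/Cr²⁺ is the anode.
E°cell = +1.502 − (−0.403) = +1.905 V; balancing electrons gives n = 3.
ΔG° = −nFE°cell = −(3)(96500)(+1.905) J/mol = −551 kJ/mol.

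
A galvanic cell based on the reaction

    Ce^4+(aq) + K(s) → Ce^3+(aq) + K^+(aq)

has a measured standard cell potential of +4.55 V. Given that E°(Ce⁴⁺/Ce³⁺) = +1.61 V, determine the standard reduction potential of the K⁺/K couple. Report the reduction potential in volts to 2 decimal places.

−2.94 V

In the reaction as written the Ce⁴⁺/Ce³⁺ couple is reduced (cathode) and K⁺/K is oxidized (anode), so E°cell = E°(Ce⁴⁺/Ce³⁺) − E°(K⁺/K).
E°(K⁺/K) = E°(cathode) − E°cell = +1.61 − (+4.55) = −2.94 V.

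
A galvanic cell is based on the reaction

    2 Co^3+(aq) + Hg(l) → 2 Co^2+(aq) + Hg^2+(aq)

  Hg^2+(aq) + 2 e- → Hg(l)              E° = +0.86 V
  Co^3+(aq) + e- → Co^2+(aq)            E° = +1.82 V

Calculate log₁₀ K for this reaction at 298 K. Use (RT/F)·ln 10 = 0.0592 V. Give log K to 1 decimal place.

The Co³⁺/Co²⁺ couple is reduced (cathode); E°cell = +1.82 − (+0.86) = +0.96 V with n = 2.
At equilibrium E = 0, so log K = nE°cell / 0.0592 = (2)(+0.96) / 0.0592 = 32.4.

log K = 32.4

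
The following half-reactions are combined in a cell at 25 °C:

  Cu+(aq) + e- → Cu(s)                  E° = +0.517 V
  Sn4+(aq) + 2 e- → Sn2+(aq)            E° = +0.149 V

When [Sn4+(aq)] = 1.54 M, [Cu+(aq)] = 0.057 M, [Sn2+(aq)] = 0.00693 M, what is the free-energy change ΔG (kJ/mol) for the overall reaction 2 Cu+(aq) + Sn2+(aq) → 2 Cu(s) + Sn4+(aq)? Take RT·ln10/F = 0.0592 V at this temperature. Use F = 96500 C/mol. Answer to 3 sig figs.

With Cu⁺/Cu reduced at the cathode, E°cell = +0.517 − (+0.149) = +0.368 V and n = 2.
The reaction quotient is [Sn4+(aq)] / ([Cu+(aq)]^2·[Sn2+(aq)]) = 6.84×10^4; by Nernst, E = +0.368 − (0.0592/2)(4.835) = +0.2249 V.
Then ΔG = −nFE = −2 × 96500 × +0.2249 J/mol = −43.4 kJ/mol.

−43.4 kJ/mol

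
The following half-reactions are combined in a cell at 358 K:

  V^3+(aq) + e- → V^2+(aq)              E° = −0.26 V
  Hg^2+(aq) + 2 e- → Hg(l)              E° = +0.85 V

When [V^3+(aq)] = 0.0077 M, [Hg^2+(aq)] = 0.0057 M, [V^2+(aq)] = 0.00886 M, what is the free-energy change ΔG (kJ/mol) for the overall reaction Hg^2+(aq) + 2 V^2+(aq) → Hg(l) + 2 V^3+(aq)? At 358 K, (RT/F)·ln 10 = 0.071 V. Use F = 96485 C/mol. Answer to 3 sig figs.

−200 kJ/mol

With Hg²⁺/Hg reduced at the cathode, E°cell = +0.85 − (−0.26) = +1.11 V and n = 2.
The reaction quotient is [V^3+(aq)]^2 / ([Hg^2+(aq)]·[V^2+(aq)]^2) = 133; by Nernst, E = +1.11 − (0.071/2)(2.122) = +1.0347 V.
ΔG = −nFE = −(2)(96485)(+1.0347) J/mol = −200 kJ/mol.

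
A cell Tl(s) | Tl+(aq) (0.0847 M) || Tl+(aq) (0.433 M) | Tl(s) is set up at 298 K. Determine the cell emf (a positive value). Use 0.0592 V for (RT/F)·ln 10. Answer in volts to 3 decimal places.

For a concentration cell E°cell = 0, since both electrodes use the same couple.
The compartment with the higher Tl+(aq) concentration (0.433 M) acts as the cathode; ions are reduced there and produced at the dilute (0.0847 M) anode.
With n = 1, Ecell = −(0.0592/1)·log([dilute]/[conc]) = −(0.0592/1)·log(0.0847/0.433) = +0.042 V.

0.042 V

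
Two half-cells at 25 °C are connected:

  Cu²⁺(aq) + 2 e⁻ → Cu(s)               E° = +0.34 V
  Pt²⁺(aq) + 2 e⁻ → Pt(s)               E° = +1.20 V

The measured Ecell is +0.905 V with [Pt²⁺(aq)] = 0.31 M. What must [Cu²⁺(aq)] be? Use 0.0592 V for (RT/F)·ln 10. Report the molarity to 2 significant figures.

0.0094 M

Pt²⁺/Pt is the cathode (higher E°); E°cell = +1.20 − (+0.34) = +0.86 V with n = 2.
Rearranging E = E° − (0.0592/n)·log Q gives log Q = 2(+0.86 − (+0.905))/0.0592 = −1.520.
For Pt²⁺(aq) + Cu(s) → Pt(s) + Cu²⁺(aq), the reaction quotient is Q = [Cu²⁺(aq)] / [Pt²⁺(aq)].
Solving for the unknown gives log [Cu²⁺(aq)] = −2.029, so [Cu²⁺(aq)] ≈ 0.0094 M.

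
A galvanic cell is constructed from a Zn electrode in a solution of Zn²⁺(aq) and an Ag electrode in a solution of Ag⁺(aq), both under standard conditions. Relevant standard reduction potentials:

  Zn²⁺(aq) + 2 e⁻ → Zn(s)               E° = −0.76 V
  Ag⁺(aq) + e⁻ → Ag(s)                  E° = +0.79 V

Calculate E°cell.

The Ag⁺/Ag couple has the higher E°, so Ag ion is reduced (cathode) and Zn is oxidized (anode).
E°cell = E°(cathode) − E°(anode) = +0.79 − (−0.76) = +1.55 V.

+1.55 V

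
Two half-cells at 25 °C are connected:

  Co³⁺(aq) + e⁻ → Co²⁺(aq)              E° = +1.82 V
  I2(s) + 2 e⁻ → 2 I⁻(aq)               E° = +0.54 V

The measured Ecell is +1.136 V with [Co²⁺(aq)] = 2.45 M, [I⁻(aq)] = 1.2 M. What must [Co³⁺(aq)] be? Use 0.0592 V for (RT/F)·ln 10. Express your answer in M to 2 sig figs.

The Co³⁺/Co²⁺ couple has the larger reduction potential, so it is the cathode: E°cell = +1.82 − (+0.54) = +1.28 V and n = 2.
From the Nernst equation, log Q = n(E° − E)/0.0592 = 2·(+1.28 − (+1.136))/0.0592 = 4.865.
For 2 Co³⁺(aq) + 2 I⁻(aq) → 2 Co²⁺(aq) + I2(s), the reaction quotient is Q = [Co²⁺(aq)]^2 / ([Co³⁺(aq)]^2·[I⁻(aq)]^2).
Solving for the unknown gives log [Co³⁺(aq)] = −2.123, so [Co³⁺(aq)] ≈ 0.0075 M.

0.0075 M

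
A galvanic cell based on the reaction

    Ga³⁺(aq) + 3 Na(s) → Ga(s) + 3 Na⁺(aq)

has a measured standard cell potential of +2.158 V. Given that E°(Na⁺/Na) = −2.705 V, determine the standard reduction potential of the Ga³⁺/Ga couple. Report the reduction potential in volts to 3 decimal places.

In the reaction as written the Ga³⁺/Ga couple is reduced (cathode) and Na⁺/Na is oxidized (anode), so E°cell = E°(Ga³⁺/Ga) − E°(Na⁺/Na).
E°(Ga³⁺/Ga) = E°cell + E°(anode) = +2.158 + (−2.705) = −0.547 V.

−0.547 V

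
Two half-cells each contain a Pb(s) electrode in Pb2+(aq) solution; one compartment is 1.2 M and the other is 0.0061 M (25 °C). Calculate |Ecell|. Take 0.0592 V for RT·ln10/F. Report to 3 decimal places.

0.068 V

For a concentration cell E°cell = 0, since both electrodes use the same couple.
The compartment with the higher Pb2+(aq) concentration (1.2 M) acts as the cathode; ions are reduced there and produced at the dilute (0.0061 M) anode.
With n = 2, Ecell = −(0.0592/2)·log([dilute]/[conc]) = −(0.0592/2)·log(0.0061/1.2) = +0.068 V.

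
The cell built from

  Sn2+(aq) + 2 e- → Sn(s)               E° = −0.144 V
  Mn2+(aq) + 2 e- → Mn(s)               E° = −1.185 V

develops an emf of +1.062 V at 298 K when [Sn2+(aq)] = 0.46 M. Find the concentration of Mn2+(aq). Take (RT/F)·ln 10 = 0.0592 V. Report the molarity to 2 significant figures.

Sn²⁺/Sn is the cathode (higher E°); E°cell = −0.144 − (−1.185) = +1.041 V with n = 2.
Rearranging E = E° − (0.0592/n)·log Q gives log Q = 2(+1.041 − (+1.062))/0.0592 = −0.709.
For Sn2+(aq) + Mn(s) → Sn(s) + Mn2+(aq), the reaction quotient is Q = [Mn2+(aq)] / [Sn2+(aq)].
Substituting the known concentrations and solving, log [Mn2+(aq)] = −1.046 and [Mn2+(aq)] = 0.090 M.

0.090 M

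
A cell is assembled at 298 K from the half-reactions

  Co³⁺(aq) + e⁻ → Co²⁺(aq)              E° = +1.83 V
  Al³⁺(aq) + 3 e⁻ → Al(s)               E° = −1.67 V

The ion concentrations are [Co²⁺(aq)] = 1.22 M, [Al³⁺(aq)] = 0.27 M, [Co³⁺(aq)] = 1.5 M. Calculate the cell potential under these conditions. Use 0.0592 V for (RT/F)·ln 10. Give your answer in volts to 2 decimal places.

Co³⁺/Co²⁺ is reduced (cathode, E° = +1.83 V) and Al³⁺/Al is oxidized (anode).
E°cell = E°cat − E°an = +1.83 − (−1.67) = +3.50 V; n = 3.
For the overall reaction 3 Co³⁺(aq) + Al(s) → 3 Co²⁺(aq) + Al³⁺(aq), Q = ([Co²⁺(aq)]^3·[Al³⁺(aq)]) / [Co³⁺(aq)]^3 = 0.145, giving log Q = −0.838.
Applying E = E° − (RT ln10/nF)·log Q gives +3.50 − (0.0592/3)(−0.838) = +3.52 V.

+3.52 V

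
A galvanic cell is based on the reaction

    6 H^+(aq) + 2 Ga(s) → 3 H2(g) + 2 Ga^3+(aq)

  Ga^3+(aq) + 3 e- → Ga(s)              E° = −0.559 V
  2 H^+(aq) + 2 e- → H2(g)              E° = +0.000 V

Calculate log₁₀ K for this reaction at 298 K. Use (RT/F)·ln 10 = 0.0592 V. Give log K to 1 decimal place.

The 2H⁺/H₂ couple is reduced (cathode); E°cell = +0.000 − (−0.559) = +0.559 V with n = 6.
At equilibrium E = 0, so log K = nE°cell / 0.0592 = (6)(+0.559) / 0.0592 = 56.7.

log K = 56.7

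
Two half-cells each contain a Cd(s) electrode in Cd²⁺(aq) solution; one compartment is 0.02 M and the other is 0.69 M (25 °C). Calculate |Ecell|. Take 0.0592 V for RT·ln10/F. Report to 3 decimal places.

For a concentration cell E°cell = 0, since both electrodes use the same couple.
The compartment with the higher Cd²⁺(aq) concentration (0.69 M) acts as the cathode; ions are reduced there and produced at the dilute (0.02 M) anode.
With n = 2, Ecell = −(0.0592/2)·log([dilute]/[conc]) = −(0.0592/2)·log(0.02/0.69) = +0.046 V.

0.046 V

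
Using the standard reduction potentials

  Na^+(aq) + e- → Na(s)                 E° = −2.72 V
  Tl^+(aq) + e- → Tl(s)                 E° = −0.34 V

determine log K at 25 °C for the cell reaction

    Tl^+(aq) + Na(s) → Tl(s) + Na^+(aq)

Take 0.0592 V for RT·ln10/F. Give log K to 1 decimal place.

log K = 40.2

The Tl⁺/Tl couple is reduced (cathode); E°cell = −0.34 − (−2.72) = +2.38 V with n = 1.
At equilibrium E = 0, so log K = nE°cell / 0.0592 = (1)(+2.38) / 0.0592 = 40.2.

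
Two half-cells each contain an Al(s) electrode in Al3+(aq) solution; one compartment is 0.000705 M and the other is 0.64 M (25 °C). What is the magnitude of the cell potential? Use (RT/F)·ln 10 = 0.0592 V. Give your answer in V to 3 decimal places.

For a concentration cell E°cell = 0, since both electrodes use the same couple.
The compartment with the higher Al3+(aq) concentration (0.64 M) acts as the cathode; ions are reduced there and produced at the dilute (0.000705 M) anode.
With n = 3, Ecell = −(0.0592/3)·log([dilute]/[conc]) = −(0.0592/3)·log(0.000705/0.64) = +0.058 V.

0.058 V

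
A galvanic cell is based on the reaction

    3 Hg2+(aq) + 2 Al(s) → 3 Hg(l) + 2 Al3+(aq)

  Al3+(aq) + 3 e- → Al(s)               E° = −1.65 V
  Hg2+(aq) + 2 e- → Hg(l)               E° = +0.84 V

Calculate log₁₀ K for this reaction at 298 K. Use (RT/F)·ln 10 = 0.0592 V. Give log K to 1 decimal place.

log K = 252.4

The Hg²⁺/Hg couple is reduced (cathode); E°cell = +0.84 − (−1.65) = +2.49 V with n = 6.
At equilibrium E = 0, so log K = nE°cell / 0.0592 = (6)(+2.49) / 0.0592 = 252.4.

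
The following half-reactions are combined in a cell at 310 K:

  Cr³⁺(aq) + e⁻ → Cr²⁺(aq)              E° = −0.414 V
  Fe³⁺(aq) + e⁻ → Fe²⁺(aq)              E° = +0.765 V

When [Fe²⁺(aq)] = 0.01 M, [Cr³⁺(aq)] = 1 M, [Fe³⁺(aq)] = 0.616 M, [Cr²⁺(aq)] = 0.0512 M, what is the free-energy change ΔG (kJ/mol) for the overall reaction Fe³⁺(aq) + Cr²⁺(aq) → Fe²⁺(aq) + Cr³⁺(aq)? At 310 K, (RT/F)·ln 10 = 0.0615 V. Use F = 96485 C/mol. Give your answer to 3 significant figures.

With Fe³⁺/Fe²⁺ reduced at the cathode, E°cell = +0.765 − (−0.414) = +1.179 V and n = 1.
The reaction quotient is ([Fe²⁺(aq)]·[Cr³⁺(aq)]) / ([Fe³⁺(aq)]·[Cr²⁺(aq)]) = 0.317; by Nernst, E = +1.179 − (0.0615/1)(−0.499) = +1.2097 V.
ΔG = −nFE = −(1)(96485)(+1.2097) J/mol = −117 kJ/mol.

−117 kJ/mol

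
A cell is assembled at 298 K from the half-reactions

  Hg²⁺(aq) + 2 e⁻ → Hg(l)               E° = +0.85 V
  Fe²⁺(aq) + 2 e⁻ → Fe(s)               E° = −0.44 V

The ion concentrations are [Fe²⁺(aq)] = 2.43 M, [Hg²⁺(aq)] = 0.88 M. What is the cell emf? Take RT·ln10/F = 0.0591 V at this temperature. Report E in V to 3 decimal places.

+1.277 V

Hg²⁺/Hg is reduced (cathode, E° = +0.85 V) and Fe²⁺/Fe is oxidized (anode).
E°cell = E°cat − E°an = +0.85 − (−0.44) = +1.29 V; n = 2.
The balanced reaction is Hg²⁺(aq) + Fe(s) → Hg(l) + Fe²⁺(aq), so Q = [Fe²⁺(aq)] / [Hg²⁺(aq)] = 2.76 and log Q = 0.441.
By the Nernst equation, E = +1.29 − (0.0591/2)·(0.441) = +1.277 V.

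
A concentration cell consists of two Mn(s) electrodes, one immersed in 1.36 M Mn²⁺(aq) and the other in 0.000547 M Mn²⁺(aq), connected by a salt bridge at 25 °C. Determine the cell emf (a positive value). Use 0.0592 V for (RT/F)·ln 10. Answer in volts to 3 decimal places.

0.101 V

For a concentration cell E°cell = 0, since both electrodes use the same couple.
The compartment with the higher Mn²⁺(aq) concentration (1.36 M) acts as the cathode; ions are reduced there and produced at the dilute (0.000547 M) anode.
With n = 2, Ecell = −(0.0592/2)·log([dilute]/[conc]) = −(0.0592/2)·log(0.000547/1.36) = +0.101 V.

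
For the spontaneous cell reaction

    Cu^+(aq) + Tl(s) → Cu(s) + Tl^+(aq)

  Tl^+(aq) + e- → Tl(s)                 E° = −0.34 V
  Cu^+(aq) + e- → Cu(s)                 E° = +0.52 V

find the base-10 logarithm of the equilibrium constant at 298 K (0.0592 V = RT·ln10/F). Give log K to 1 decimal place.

The Cu⁺/Cu couple is reduced (cathode); E°cell = +0.52 − (−0.34) = +0.86 V with n = 1.
At equilibrium E = 0, so log K = nE°cell / 0.0592 = (1)(+0.86) / 0.0592 = 14.5.

log K = 14.5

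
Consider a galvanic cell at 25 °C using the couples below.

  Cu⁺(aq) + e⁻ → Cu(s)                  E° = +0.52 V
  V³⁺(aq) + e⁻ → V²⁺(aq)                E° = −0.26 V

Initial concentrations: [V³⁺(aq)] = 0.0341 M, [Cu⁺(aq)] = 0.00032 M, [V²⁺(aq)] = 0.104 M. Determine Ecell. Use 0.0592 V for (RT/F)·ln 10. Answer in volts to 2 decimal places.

The Cu⁺/Cu couple has the more positive E°, so it is the cathode; V³⁺/V²⁺ is the anode.
E°cell = +0.52 − (−0.26) = +0.78 V, with n = 1 electron transferred.
For the overall reaction Cu⁺(aq) + V²⁺(aq) → Cu(s) + V³⁺(aq), Q = [V³⁺(aq)] / ([Cu⁺(aq)]·[V²⁺(aq)]) = 1.02×10^3, giving log Q = 3.011.
Applying E = E° − (RT ln10/nF)·log Q gives +0.78 − (0.0592/1)(3.011) = +0.60 V.

+0.60 V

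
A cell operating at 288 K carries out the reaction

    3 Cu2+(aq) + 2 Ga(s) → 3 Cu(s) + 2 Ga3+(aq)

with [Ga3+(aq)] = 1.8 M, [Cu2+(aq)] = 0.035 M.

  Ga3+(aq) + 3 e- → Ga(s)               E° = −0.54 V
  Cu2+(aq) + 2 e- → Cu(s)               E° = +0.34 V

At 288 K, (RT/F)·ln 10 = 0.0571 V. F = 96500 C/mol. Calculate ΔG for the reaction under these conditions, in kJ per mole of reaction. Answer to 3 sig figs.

−483 kJ/mol

With Cu²⁺/Cu reduced at the cathode, E°cell = +0.34 − (−0.54) = +0.88 V and n = 6.
The reaction quotient is [Ga3+(aq)]^2 / [Cu2+(aq)]^3 = 7.56×10^4; by Nernst, E = +0.88 − (0.0571/6)(4.878) = +0.8336 V.
Finally ΔG = −nFE = −(6)(96500 C/mol)(+0.8336 V) = −483 kJ/mol.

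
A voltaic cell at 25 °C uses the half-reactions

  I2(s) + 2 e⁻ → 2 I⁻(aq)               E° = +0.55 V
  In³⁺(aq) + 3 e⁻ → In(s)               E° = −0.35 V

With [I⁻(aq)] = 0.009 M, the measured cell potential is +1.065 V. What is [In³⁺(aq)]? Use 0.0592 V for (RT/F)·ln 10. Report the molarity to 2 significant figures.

0.0060 M

The I₂/I⁻ couple has the larger reduction potential, so it is the cathode: E°cell = +0.55 − (−0.35) = +0.90 V and n = 6.
Rearranging E = E° − (0.0592/n)·log Q gives log Q = 6(+0.90 − (+1.065))/0.0592 = −16.723.
For 3 I2(s) + 2 In(s) → 6 I⁻(aq) + 2 In³⁺(aq), the reaction quotient is Q = [I⁻(aq)]^6·[In³⁺(aq)]^2.
Solving for the unknown gives log [In³⁺(aq)] = −2.224, so [In³⁺(aq)] ≈ 0.0060 M.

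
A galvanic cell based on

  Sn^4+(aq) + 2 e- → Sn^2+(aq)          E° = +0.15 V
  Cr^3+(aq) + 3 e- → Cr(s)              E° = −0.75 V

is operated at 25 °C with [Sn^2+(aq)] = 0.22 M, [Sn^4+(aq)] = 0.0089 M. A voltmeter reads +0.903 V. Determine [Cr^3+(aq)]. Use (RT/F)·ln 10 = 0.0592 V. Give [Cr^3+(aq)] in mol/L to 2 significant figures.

With Sn⁴⁺/Sn²⁺ at the cathode and Cr³⁺/Cr at the anode, E°cell = +0.15 − (−0.75) = +0.90 V (n = 6).
From the Nernst equation, log Q = n(E° − E)/0.0592 = 6·(+0.90 − (+0.903))/0.0592 = −0.304.
The balanced reaction is 3 Sn^4+(aq) + 2 Cr(s) → 3 Sn^2+(aq) + 2 Cr^3+(aq), so Q = ([Sn^2+(aq)]^3·[Cr^3+(aq)]^2) / [Sn^4+(aq)]^3.
Solving for the unknown gives log [Cr^3+(aq)] = −2.242, so [Cr^3+(aq)] ≈ 0.0057 M.

0.0057 M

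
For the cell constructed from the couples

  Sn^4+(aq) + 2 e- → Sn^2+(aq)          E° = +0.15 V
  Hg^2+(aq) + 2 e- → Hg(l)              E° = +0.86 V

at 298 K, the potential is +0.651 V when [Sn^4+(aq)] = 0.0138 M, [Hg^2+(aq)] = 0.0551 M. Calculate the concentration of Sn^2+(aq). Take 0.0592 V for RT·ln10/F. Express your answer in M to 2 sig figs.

Hg²⁺/Hg is the cathode (higher E°); E°cell = +0.86 − (+0.15) = +0.71 V with n = 2.
Rearranging E = E° − (0.0592/n)·log Q gives log Q = 2(+0.71 − (+0.651))/0.0592 = 1.993.
The balanced reaction is Hg^2+(aq) + Sn^2+(aq) → Hg(l) + Sn^4+(aq), so Q = [Sn^4+(aq)] / ([Hg^2+(aq)]·[Sn^2+(aq)]).
Solving for the unknown gives log [Sn^2+(aq)] = −2.594, so [Sn^2+(aq)] ≈ 0.0025 M.

0.0025 M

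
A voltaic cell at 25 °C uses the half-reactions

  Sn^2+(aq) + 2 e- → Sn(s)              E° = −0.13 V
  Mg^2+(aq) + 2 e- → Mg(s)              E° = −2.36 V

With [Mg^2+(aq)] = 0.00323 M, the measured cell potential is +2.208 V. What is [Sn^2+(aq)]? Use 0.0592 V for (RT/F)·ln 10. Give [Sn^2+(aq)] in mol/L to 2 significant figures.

0.00058 M

The Sn²⁺/Sn couple has the larger reduction potential, so it is the cathode: E°cell = −0.13 − (−2.36) = +2.23 V and n = 2.
Rearranging E = E° − (0.0592/n)·log Q gives log Q = 2(+2.23 − (+2.208))/0.0592 = 0.743.
Balancing electrons gives Sn^2+(aq) + Mg(s) → Sn(s) + Mg^2+(aq); thus Q = [Mg^2+(aq)] / [Sn^2+(aq)].
Substituting the known concentrations and solving, log [Sn^2+(aq)] = −3.234 and [Sn^2+(aq)] = 0.00058 M.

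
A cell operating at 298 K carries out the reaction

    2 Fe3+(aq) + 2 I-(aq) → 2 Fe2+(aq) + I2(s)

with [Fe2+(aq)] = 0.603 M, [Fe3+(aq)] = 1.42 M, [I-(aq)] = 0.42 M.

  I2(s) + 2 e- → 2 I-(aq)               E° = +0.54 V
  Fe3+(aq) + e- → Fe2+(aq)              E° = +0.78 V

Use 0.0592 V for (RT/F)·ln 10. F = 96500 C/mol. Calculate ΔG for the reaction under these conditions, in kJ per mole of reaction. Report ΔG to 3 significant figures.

The standard cell potential is +0.78 − (+0.54) = +0.24 V, with n = 2 electrons in the balanced equation.
Here Q = [Fe2+(aq)]^2 / ([Fe3+(aq)]^2·[I-(aq)]^2) = 1.02 (log Q = 0.010), giving E = +0.24 − (0.0592/2)·(0.010) = +0.2397 V.
ΔG = −nFE = −(2)(96500)(+0.2397) J/mol = −46.3 kJ/mol.

−46.3 kJ/mol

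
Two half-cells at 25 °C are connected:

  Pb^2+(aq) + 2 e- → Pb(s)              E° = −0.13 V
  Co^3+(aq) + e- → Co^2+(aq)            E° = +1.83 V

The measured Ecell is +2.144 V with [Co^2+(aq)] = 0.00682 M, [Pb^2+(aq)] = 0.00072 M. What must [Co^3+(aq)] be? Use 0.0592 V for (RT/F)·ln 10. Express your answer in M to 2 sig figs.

With Co³⁺/Co²⁺ at the cathode and Pb²⁺/Pb at the anode, E°cell = +1.83 − (−0.13) = +1.96 V (n = 2).
Rearranging E = E° − (0.0592/n)·log Q gives log Q = 2(+1.96 − (+2.144))/0.0592 = −6.216.
Balancing electrons gives 2 Co^3+(aq) + Pb(s) → 2 Co^2+(aq) + Pb^2+(aq); thus Q = ([Co^2+(aq)]^2·[Pb^2+(aq)]) / [Co^3+(aq)]^2.
Isolating [Co^3+(aq)] in Q = 10^{−6.216} yields log [Co^3+(aq)] = −0.630, i.e. 0.23 M.

0.23 M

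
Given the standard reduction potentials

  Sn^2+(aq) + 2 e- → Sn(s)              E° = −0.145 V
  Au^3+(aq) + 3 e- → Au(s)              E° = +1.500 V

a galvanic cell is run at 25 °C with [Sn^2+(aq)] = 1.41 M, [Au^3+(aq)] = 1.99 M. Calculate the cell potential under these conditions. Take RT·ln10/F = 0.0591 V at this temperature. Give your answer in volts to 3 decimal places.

+1.646 V

Au³⁺/Au is reduced (cathode, E° = +1.500 V) and Sn²⁺/Sn is oxidized (anode).
The standard potential is +1.500 − (−0.145) = +1.645 V and the balanced reaction transfers n = 6 electrons.
Balancing gives 2 Au^3+(aq) + 3 Sn(s) → 2 Au(s) + 3 Sn^2+(aq); hence Q = [Sn^2+(aq)]^3 / [Au^3+(aq)]^2 = 0.708 (log Q = −0.150).
Applying E = E° − (RT ln10/nF)·log Q gives +1.645 − (0.0591/6)(−0.150) = +1.646 V.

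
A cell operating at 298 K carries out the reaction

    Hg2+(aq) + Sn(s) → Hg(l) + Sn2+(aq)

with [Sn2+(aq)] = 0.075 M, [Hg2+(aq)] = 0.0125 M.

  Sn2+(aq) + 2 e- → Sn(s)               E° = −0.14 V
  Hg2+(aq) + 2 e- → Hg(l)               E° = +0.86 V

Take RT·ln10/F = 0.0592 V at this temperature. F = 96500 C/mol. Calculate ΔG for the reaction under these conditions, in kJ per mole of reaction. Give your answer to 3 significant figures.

With Hg²⁺/Hg reduced at the cathode, E°cell = +0.86 − (−0.14) = +1.00 V and n = 2.
The reaction quotient is [Sn2+(aq)] / [Hg2+(aq)] = 6; by Nernst, E = +1.00 − (0.0592/2)(0.778) = +0.9770 V.
ΔG = −nFE = −(2)(96500)(+0.9770) J/mol = −189 kJ/mol.

−189 kJ/mol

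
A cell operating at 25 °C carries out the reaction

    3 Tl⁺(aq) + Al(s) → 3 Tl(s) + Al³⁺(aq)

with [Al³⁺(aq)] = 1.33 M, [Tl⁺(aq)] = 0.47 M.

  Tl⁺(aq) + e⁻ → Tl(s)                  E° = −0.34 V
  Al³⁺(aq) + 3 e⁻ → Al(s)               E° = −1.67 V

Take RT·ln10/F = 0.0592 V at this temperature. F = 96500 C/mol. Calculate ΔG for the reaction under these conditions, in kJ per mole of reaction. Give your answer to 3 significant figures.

−379 kJ/mol

With Tl⁺/Tl reduced at the cathode, E°cell = −0.34 − (−1.67) = +1.33 V and n = 3.
Here Q = [Al³⁺(aq)] / [Tl⁺(aq)]^3 = 12.8 (log Q = 1.108), giving E = +1.33 − (0.0592/3)·(1.108) = +1.3081 V.
ΔG = −nFE = −(3)(96500)(+1.3081) J/mol = −379 kJ/mol.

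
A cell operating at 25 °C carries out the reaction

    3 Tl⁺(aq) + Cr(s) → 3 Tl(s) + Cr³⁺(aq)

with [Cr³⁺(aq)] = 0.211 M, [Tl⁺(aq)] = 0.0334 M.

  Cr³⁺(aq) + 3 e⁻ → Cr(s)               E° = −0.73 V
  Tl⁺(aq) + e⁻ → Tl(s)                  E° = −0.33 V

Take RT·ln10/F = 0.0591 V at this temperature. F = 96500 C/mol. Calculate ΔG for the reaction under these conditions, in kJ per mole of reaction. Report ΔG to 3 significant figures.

With Tl⁺/Tl reduced at the cathode, E°cell = −0.33 − (−0.73) = +0.40 V and n = 3.
Q = [Cr³⁺(aq)] / [Tl⁺(aq)]^3 = 5.66×10^3, so log Q = 3.753 and E = +0.40 − (0.0591/3)(3.753) = +0.3261 V.
Then ΔG = −nFE = −3 × 96500 × +0.3261 J/mol = −94.4 kJ/mol.

−94.4 kJ/mol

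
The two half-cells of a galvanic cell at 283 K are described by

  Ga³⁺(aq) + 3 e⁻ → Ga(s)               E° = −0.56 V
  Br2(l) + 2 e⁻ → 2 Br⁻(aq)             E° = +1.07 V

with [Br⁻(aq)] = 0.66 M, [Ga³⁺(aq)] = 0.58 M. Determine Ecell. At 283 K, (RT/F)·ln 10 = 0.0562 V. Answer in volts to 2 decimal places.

+1.64 V

The Br₂/Br⁻ couple has the more positive E°, so it is the cathode; Ga³⁺/Ga is the anode.
The standard potential is +1.07 − (−0.56) = +1.63 V and the balanced reaction transfers n = 6 electrons.
The balanced reaction is 3 Br2(l) + 2 Ga(s) → 6 Br⁻(aq) + 2 Ga³⁺(aq), so Q = [Br⁻(aq)]^6·[Ga³⁺(aq)]^2 = 0.0278 and log Q = −1.556.
E = E° − (0.0562/n)·log Q = +1.63 − (0.0562/6)(−1.556) = +1.64 V.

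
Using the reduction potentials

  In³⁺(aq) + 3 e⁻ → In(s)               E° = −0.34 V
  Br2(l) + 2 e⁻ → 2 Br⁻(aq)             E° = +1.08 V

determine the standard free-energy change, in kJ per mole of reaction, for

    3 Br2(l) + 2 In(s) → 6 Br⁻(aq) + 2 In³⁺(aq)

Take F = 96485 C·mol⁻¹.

In the reaction as written Br2(l) is reduced, so the Br₂/Br⁻ couple is the cathode and In³⁺/In is the anode.
E°cell = +1.08 − (−0.34) = +1.42 V; balancing electrons gives n = 6.
ΔG° = −nFE°cell = −(6)(96485)(+1.42) J/mol = −822 kJ/mol.

−822 kJ/mol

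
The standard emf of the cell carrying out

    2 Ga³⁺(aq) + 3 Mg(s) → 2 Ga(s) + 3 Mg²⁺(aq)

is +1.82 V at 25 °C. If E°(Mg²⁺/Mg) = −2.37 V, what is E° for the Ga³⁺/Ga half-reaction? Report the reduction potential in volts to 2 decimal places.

−0.55 V

In the reaction as written the Ga³⁺/Ga couple is reduced (cathode) and Mg²⁺/Mg is oxidized (anode), so E°cell = E°(Ga³⁺/Ga) − E°(Mg²⁺/Mg).
E°(Ga³⁺/Ga) = E°cell + E°(anode) = +1.82 + (−2.37) = −0.55 V.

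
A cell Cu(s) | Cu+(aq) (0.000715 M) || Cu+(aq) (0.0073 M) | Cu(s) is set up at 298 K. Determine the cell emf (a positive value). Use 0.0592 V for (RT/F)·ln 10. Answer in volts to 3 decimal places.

For a concentration cell E°cell = 0, since both electrodes use the same couple.
The compartment with the higher Cu+(aq) concentration (0.0073 M) acts as the cathode; ions are reduced there and produced at the dilute (0.000715 M) anode.
With n = 1, Ecell = −(0.0592/1)·log([dilute]/[conc]) = −(0.0592/1)·log(0.000715/0.0073) = +0.060 V.

0.060 V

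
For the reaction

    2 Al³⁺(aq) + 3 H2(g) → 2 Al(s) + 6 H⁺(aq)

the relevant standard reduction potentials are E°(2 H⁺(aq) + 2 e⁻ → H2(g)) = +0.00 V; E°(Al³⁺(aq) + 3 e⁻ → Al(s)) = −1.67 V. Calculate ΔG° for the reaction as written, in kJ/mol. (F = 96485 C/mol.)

In the reaction as written Al³⁺(aq) is reduced, so the Al³⁺/Al couple is the cathode and 2H⁺/H₂ is the anode.
E°cell = −1.67 − (+0.00) = −1.67 V; balancing electrons gives n = 6.
ΔG° = −nFE°cell = −(6)(96485)(−1.67) J/mol = +967 kJ/mol.

+967 kJ/mol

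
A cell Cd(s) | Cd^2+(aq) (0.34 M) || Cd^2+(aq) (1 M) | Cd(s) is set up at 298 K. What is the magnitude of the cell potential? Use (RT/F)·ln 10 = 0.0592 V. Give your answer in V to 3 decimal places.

For a concentration cell E°cell = 0, since both electrodes use the same couple.
The compartment with the higher Cd^2+(aq) concentration (1 M) acts as the cathode; ions are reduced there and produced at the dilute (0.34 M) anode.
With n = 2, Ecell = −(0.0592/2)·log([dilute]/[conc]) = −(0.0592/2)·log(0.34/1) = +0.014 V.

0.014 V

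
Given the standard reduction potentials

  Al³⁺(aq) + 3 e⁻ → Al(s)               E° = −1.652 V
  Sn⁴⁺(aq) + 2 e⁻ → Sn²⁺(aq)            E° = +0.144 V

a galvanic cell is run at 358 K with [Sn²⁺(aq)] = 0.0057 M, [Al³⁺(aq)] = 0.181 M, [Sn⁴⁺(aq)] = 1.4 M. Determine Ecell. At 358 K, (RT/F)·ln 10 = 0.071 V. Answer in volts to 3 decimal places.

+1.898 V

Sn⁴⁺/Sn²⁺ is reduced (cathode, E° = +0.144 V) and Al³⁺/Al is oxidized (anode).
The standard potential is +0.144 − (−1.652) = +1.796 V and the balanced reaction transfers n = 6 electrons.
For the overall reaction 3 Sn⁴⁺(aq) + 2 Al(s) → 3 Sn²⁺(aq) + 2 Al³⁺(aq), Q = ([Sn²⁺(aq)]^3·[Al³⁺(aq)]^2) / [Sn⁴⁺(aq)]^3 = 2.21×10^−9, giving log Q = −8.655.
E = E° − (0.071/n)·log Q = +1.796 − (0.071/6)(−8.655) = +1.898 V.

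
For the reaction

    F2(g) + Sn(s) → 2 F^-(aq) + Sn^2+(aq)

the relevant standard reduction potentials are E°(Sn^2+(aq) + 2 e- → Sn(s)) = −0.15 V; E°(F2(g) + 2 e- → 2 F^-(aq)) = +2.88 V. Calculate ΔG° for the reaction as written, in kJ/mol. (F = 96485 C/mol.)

−585 kJ/mol

In the reaction as written F2(g) is reduced, so the F₂/F⁻ couple is the cathode and Sn²⁺/Sn is the anode.
E°cell = +2.88 − (−0.15) = +3.03 V; balancing electrons gives n = 2.
ΔG° = −nFE°cell = −(2)(96485)(+3.03) J/mol = −585 kJ/mol.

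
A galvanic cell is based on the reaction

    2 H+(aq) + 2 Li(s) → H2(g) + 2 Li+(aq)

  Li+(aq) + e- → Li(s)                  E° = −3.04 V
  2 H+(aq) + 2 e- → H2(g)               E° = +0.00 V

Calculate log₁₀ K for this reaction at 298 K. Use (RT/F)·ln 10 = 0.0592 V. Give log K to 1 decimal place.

log K = 102.7

The 2H⁺/H₂ couple is reduced (cathode); E°cell = +0.00 − (−3.04) = +3.04 V with n = 2.
At equilibrium E = 0, so log K = nE°cell / 0.0592 = (2)(+3.04) / 0.0592 = 102.7.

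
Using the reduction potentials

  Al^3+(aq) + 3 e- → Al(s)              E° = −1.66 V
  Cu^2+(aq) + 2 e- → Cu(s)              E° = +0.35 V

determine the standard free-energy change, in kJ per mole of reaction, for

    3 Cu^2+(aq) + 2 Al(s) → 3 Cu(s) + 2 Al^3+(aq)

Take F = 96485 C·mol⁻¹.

In the reaction as written Cu^2+(aq) is reduced, so the Cu²⁺/Cu couple is the cathode and Al³⁺/Al is the anode.
E°cell = +0.35 − (−1.66) = +2.01 V; balancing electrons gives n = 6.
ΔG° = −nFE°cell = −(6)(96485)(+2.01) J/mol = −1164 kJ/mol.

−1164 kJ/mol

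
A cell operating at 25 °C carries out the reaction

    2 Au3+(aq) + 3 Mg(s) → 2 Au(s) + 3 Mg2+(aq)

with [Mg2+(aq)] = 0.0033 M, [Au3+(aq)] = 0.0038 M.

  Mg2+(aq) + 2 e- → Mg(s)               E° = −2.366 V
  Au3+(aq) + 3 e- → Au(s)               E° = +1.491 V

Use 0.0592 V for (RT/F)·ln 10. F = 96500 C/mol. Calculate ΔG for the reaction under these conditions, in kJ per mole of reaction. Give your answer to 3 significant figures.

−2250 kJ/mol

E°cell = +1.491 − (−2.366) = +3.857 V; the balanced reaction transfers n = 6 electrons.
The reaction quotient is [Mg2+(aq)]^3 / [Au3+(aq)]^2 = 0.00249; by Nernst, E = +3.857 − (0.0592/6)(−2.604) = +3.8827 V.
Then ΔG = −nFE = −6 × 96500 × +3.8827 J/mol = −2250 kJ/mol.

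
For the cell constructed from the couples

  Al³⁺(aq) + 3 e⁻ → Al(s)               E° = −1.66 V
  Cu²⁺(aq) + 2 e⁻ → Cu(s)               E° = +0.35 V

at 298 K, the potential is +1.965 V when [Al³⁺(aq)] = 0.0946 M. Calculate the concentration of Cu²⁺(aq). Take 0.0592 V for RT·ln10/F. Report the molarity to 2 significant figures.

The Cu²⁺/Cu couple has the larger reduction potential, so it is the cathode: E°cell = +0.35 − (−1.66) = +2.01 V and n = 6.
Rearranging E = E° − (0.0592/n)·log Q gives log Q = 6(+2.01 − (+1.965))/0.0592 = 4.561.
For 3 Cu²⁺(aq) + 2 Al(s) → 3 Cu(s) + 2 Al³⁺(aq), the reaction quotient is Q = [Al³⁺(aq)]^2 / [Cu²⁺(aq)]^3.
Solving for the unknown gives log [Cu²⁺(aq)] = −2.203, so [Cu²⁺(aq)] ≈ 0.0063 M.

0.0063 M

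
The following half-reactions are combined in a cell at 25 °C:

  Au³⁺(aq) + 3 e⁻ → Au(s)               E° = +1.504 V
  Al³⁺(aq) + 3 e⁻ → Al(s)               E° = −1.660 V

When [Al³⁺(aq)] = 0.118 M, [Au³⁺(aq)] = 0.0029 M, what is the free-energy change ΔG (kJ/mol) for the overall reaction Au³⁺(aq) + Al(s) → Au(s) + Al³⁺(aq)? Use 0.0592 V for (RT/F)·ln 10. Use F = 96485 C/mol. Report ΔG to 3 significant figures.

−907 kJ/mol

The standard cell potential is +1.504 − (−1.660) = +3.164 V, with n = 3 electrons in the balanced equation.
The reaction quotient is [Al³⁺(aq)] / [Au³⁺(aq)] = 40.7; by Nernst, E = +3.164 − (0.0592/3)(1.609) = +3.1322 V.
Finally ΔG = −nFE = −(3)(96485 C/mol)(+3.1322 V) = −907 kJ/mol.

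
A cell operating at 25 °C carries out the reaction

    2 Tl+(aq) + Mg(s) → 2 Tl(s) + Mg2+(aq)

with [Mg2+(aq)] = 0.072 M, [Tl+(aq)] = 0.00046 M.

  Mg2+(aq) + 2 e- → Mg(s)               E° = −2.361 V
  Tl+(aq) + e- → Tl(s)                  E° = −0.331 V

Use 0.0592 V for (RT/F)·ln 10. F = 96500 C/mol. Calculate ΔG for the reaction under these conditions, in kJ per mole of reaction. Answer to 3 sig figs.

The standard cell potential is −0.331 − (−2.361) = +2.030 V, with n = 2 electrons in the balanced equation.
Here Q = [Mg2+(aq)] / [Tl+(aq)]^2 = 3.4×10^5 (log Q = 5.532), giving E = +2.030 − (0.0592/2)·(5.532) = +1.8663 V.
Then ΔG = −nFE = −2 × 96500 × +1.8663 J/mol = −360 kJ/mol.

−360 kJ/mol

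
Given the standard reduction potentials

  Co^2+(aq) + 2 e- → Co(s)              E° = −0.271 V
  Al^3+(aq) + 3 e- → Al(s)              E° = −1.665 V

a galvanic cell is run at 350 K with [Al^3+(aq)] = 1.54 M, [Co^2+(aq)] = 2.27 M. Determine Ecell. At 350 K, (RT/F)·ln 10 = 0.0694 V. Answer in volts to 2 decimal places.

+1.40 V

Since E°(Co²⁺/Co) > E°(Al³⁺/Al), Co²⁺/Co serves as the cathode.
E°cell = E°cat − E°an = −0.271 − (−1.665) = +1.394 V; n = 6.
Balancing gives 3 Co^2+(aq) + 2 Al(s) → 3 Co(s) + 2 Al^3+(aq); hence Q = [Al^3+(aq)]^2 / [Co^2+(aq)]^3 = 0.203 (log Q = −0.693).
E = E° − (0.0694/n)·log Q = +1.394 − (0.0694/6)(−0.693) = +1.40 V.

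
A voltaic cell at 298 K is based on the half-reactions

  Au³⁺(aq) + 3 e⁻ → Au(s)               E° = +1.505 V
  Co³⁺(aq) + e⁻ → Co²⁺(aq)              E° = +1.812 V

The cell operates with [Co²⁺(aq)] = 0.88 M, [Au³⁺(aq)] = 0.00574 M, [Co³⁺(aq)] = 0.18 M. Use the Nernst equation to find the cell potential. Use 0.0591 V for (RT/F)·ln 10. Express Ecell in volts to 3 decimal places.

+0.310 V

The Co³⁺/Co²⁺ couple has the more positive E°, so it is the cathode; Au³⁺/Au is the anode.
E°cell = +1.812 − (+1.505) = +0.307 V, with n = 3 electrons transferred.
Balancing gives 3 Co³⁺(aq) + Au(s) → 3 Co²⁺(aq) + Au³⁺(aq); hence Q = ([Co²⁺(aq)]^3·[Au³⁺(aq)]) / [Co³⁺(aq)]^3 = 0.671 (log Q = −0.173).
Applying E = E° − (RT ln10/nF)·log Q gives +0.307 − (0.0591/3)(−0.173) = +0.310 V.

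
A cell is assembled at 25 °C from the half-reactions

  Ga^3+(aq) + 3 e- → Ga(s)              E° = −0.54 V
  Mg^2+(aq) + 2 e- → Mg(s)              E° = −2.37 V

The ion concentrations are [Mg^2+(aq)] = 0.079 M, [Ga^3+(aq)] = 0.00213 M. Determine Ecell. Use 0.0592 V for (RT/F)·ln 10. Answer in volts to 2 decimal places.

+1.81 V

Ga³⁺/Ga is reduced (cathode, E° = −0.54 V) and Mg²⁺/Mg is oxidized (anode).
E°cell = −0.54 − (−2.37) = +1.83 V, with n = 6 electrons transferred.
The balanced reaction is 2 Ga^3+(aq) + 3 Mg(s) → 2 Ga(s) + 3 Mg^2+(aq), so Q = [Mg^2+(aq)]^3 / [Ga^3+(aq)]^2 = 109 and log Q = 2.036.
Applying E = E° − (RT ln10/nF)·log Q gives +1.83 − (0.0592/6)(2.036) = +1.81 V.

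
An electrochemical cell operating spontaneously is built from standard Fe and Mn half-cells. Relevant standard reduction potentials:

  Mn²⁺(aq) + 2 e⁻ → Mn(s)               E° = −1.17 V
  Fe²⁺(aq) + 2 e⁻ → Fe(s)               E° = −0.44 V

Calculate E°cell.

+0.73 V

Of the two couples in this cell, the one with the more positive reduction potential is reduced at the cathode: here that is Fe²⁺/Fe (−0.44 V); Mn²⁺/Mn (−1.17 V) is the anode.
E°cell = E°(cathode) − E°(anode) = −0.44 − (−1.17) = +0.73 V.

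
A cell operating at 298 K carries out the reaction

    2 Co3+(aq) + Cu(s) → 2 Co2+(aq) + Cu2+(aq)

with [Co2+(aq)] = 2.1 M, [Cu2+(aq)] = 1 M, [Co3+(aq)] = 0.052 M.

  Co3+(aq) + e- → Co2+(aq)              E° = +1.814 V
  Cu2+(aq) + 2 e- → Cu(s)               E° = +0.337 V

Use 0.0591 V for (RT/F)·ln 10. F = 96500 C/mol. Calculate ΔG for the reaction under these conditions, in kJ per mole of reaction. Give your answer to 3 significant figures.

−267 kJ/mol

With Co³⁺/Co²⁺ reduced at the cathode, E°cell = +1.814 − (+0.337) = +1.477 V and n = 2.
The reaction quotient is ([Co2+(aq)]^2·[Cu2+(aq)]) / [Co3+(aq)]^2 = 1.63×10^3; by Nernst, E = +1.477 − (0.0591/2)(3.212) = +1.3821 V.
ΔG = −nFE = −(2)(96500)(+1.3821) J/mol = −267 kJ/mol.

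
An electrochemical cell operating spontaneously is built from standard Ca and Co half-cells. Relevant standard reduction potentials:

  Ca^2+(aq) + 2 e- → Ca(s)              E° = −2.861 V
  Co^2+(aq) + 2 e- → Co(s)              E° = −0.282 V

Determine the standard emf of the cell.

Of the two couples in this cell, the one with the more positive reduction potential is reduced at the cathode: here that is Co²⁺/Co (−0.282 V); Ca²⁺/Ca (−2.861 V) is the anode.
E°cell = E°(cathode) − E°(anode) = −0.282 − (−2.861) = +2.579 V.

+2.579 V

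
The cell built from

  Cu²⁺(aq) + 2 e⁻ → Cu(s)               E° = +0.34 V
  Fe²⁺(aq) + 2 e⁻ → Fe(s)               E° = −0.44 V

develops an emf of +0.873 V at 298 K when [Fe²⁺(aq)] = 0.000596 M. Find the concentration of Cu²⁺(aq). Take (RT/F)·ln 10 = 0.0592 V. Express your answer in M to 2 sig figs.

0.83 M

Cu²⁺/Cu is the cathode (higher E°); E°cell = +0.34 − (−0.44) = +0.78 V with n = 2.
Rearranging E = E° − (0.0592/n)·log Q gives log Q = 2(+0.78 − (+0.873))/0.0592 = −3.142.
Balancing electrons gives Cu²⁺(aq) + Fe(s) → Cu(s) + Fe²⁺(aq); thus Q = [Fe²⁺(aq)] / [Cu²⁺(aq)].
Solving for the unknown gives log [Cu²⁺(aq)] = −0.083, so [Cu²⁺(aq)] ≈ 0.83 M.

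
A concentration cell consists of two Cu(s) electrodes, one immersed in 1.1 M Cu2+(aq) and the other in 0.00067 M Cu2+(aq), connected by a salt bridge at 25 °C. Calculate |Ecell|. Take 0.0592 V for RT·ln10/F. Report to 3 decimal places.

For a concentration cell E°cell = 0, since both electrodes use the same couple.
The compartment with the higher Cu2+(aq) concentration (1.1 M) acts as the cathode; ions are reduced there and produced at the dilute (0.00067 M) anode.
With n = 2, Ecell = −(0.0592/2)·log([dilute]/[conc]) = −(0.0592/2)·log(0.00067/1.1) = +0.095 V.

0.095 V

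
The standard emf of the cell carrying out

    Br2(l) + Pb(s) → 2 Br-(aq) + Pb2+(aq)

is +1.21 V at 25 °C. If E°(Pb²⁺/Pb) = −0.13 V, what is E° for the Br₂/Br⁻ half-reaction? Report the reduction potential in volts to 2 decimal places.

+1.08 V

In the reaction as written the Br₂/Br⁻ couple is reduced (cathode) and Pb²⁺/Pb is oxidized (anode), so E°cell = E°(Br₂/Br⁻) − E°(Pb²⁺/Pb).
E°(Br₂/Br⁻) = E°cell + E°(anode) = +1.21 + (−0.13) = +1.08 V.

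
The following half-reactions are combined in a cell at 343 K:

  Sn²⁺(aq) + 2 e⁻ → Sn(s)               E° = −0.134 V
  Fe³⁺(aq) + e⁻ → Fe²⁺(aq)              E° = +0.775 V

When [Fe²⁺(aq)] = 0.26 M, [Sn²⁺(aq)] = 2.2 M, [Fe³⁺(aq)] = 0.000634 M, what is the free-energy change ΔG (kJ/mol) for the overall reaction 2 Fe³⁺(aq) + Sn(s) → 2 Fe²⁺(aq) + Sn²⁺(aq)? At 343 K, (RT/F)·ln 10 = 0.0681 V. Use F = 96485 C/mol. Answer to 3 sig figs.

−139 kJ/mol

The standard cell potential is +0.775 − (−0.134) = +0.909 V, with n = 2 electrons in the balanced equation.
Here Q = ([Fe²⁺(aq)]^2·[Sn²⁺(aq)]) / [Fe³⁺(aq)]^2 = 3.7×10^5 (log Q = 5.568), giving E = +0.909 − (0.0681/2)·(5.568) = +0.7194 V.
ΔG = −nFE = −(2)(96485)(+0.7194) J/mol = −139 kJ/mol.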